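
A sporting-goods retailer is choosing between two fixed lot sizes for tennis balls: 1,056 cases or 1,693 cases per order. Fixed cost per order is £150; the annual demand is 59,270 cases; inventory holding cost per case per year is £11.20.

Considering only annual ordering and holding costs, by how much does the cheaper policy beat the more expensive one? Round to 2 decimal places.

For each Q, cost = (D/Q)·S + (Q/2)·H.
TC(1,056) = (59,270/1,056)×150 + (1,056/2)×11.2 = £14,332.63
TC(1,693) = (59,270/1,693)×150 + (1,693/2)×11.2 = £14,732.13
Lots of 1,056 are cheaper by £399.49.

£399.49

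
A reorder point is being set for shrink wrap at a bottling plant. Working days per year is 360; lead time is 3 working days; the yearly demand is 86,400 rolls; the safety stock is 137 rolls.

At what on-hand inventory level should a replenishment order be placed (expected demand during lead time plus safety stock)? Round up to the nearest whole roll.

Daily demand d = 86,400 / 360 = 240.000 rolls/day
Demand during lead time = 240.000 × 3 = 720.00
Reorder point = 720.00 + 137 = 857.00 → round up

857 rolls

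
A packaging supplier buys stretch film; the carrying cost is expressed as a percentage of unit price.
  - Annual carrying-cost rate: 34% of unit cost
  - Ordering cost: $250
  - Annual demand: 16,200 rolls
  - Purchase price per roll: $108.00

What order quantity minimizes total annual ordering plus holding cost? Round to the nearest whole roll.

470 rolls

Carrying cost H = $108 × 34% = $36.7200/roll/yr
EOQ = √(2DS/H) = √(2 × 16,200 × 250 / 36.72)
    = √(220,588.24) ≈ 469.67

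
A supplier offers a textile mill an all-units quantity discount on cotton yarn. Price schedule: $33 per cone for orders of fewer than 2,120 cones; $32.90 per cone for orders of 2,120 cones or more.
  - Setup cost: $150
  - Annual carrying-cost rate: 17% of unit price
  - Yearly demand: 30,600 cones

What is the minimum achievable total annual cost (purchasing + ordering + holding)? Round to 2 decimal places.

$1,014,833.67

H₁ = 17%×$33 = $5.6100;  H₂ = 17%×$32.90 = $5.5930
EOQ₁ = √(2×30,600×150/5.6100) = 1,279.20  (< 2,120, feasible at tier 1)
EOQ₂ = √(2×30,600×150/5.5930) = 1,281.15  (< 2,120 → use Q = 2,120 at tier-2 price)
TC(tier 1 (EOQ₁), Q≈1,279.2) = $1,016,976.34
TC(tier 2, Q≈2,120.0) = $1,014,833.67
Minimum at tier 2: $1,014,833.67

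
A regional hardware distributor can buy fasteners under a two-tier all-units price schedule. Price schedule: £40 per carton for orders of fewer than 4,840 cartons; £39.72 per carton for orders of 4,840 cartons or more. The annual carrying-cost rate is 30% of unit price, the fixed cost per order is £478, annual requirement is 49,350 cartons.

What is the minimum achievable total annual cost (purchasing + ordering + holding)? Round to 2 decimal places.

£1,993,892.54

H₁ = 30%×£40 = £12.0000;  H₂ = 30%×£39.72 = £11.9160
EOQ₁ = √(2×49,350×478/12.0000) = 1,982.81  (< 4,840, feasible at tier 1)
EOQ₂ = √(2×49,350×478/11.9160) = 1,989.79  (< 4,840 → use Q = 4,840 at tier-2 price)
TC(tier 1 (EOQ₁), Q≈1,982.8) = £1,997,793.76
TC(tier 2, Q≈4,840.0) = £1,993,892.54
Minimum at tier 2: £1,993,892.54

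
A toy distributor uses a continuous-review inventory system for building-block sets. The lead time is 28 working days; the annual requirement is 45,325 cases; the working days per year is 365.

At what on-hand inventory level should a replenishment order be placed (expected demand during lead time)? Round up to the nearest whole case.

3,477 cases

Daily demand d = 45,325 / 365 = 124.178 cases/day
Demand during lead time = 124.178 × 28 = 3,476.99
Reorder point = 3,476.99 → round up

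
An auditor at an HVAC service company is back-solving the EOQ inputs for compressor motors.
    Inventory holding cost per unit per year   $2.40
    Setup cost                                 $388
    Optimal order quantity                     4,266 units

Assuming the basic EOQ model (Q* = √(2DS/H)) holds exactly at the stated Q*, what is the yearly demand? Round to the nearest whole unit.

EOQ relation: Q² = 2DS/H, so rearrange for the unknown.
D = Q²H / (2S) = 4,266² × 2.4 / (2 × 388) = 56,284.81

56,285 units per year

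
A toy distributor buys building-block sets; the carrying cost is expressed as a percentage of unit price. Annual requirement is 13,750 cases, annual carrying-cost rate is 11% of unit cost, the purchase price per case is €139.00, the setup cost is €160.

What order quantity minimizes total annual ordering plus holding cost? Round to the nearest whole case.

Holding cost per case per year: H = 11% × €139 = €15.2900
Q* = √(2·D·S / H) = √(2·13,750·160 / 15.29) = √287,769.8 ≈ 536.44

536 cases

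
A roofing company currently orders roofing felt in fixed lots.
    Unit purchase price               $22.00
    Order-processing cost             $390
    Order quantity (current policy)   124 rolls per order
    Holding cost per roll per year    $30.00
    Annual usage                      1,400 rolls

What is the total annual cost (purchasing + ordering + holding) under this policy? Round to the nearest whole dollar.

Annual ordering cost = (D/Q)·S = (1,400/124) × 390 = $4,403.23
Annual holding cost  = (Q/2)·H = (124/2) × 30 = $1,860.00
Purchase cost = D·C = 1,400 × 22 = $30,800.00
Total = $4,403.23 + $1,860.00 + $30,800.00 = $37,063.23

$37,063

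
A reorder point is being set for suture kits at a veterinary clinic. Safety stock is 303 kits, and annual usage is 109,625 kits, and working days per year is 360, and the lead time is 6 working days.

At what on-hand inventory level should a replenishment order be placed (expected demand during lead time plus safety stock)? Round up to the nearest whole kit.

2,131 kits

Daily demand d = 109,625 / 360 = 304.514 kits/day
Demand during lead time = 304.514 × 6 = 1,827.08
Reorder point = 1,827.08 + 303 = 2,130.08 → round up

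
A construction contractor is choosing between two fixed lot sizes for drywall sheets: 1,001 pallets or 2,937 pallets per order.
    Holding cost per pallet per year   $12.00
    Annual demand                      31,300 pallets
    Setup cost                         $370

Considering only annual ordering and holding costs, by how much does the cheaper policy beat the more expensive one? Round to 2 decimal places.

Annual cost at Q: ordering D·S/Q plus holding Q·H/2.
TC(1,001) = (31,300/1,001)×370 + (1,001/2)×12 = $17,575.43
TC(2,937) = (31,300/2,937)×370 + (2,937/2)×12 = $21,565.14
Lots of 1,001 are cheaper by $3,989.71.

$3,989.71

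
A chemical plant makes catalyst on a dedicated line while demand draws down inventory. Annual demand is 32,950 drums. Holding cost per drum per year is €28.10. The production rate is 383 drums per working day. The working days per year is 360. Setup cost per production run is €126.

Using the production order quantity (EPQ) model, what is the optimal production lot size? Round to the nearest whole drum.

Daily demand d = 32,950/360 = 91.528; p = 383; 1 − d/p = 0.76102
EPQ = √(2DS / (H(1 − d/p)))
    = √(2 × 32,950 × 126 / (28.1 × 0.76102)) ≈ 623.13

623 drums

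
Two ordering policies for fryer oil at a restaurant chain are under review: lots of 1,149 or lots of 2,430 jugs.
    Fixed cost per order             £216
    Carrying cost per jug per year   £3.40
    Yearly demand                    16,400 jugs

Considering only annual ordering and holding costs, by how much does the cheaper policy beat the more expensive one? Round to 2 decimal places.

£552.45

For each Q, cost = (D/Q)·S + (Q/2)·H.
TC(1,149) = (16,400/1,149)×216 + (1,149/2)×3.4 = £5,036.33
TC(2,430) = (16,400/2,430)×216 + (2,430/2)×3.4 = £5,588.78
Cheaper: Q = 1,149.  Difference = £552.45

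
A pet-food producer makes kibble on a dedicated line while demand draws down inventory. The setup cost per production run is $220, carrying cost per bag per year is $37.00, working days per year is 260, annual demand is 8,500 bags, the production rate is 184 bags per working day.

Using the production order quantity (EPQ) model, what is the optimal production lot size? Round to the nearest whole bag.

351 bags

d = 8,500/260 = 32.6923 bags/day;  effective holding cost H(1 − d/p) = 37·(1 − 32.6923/184) = 30.42600
Q* = √(2DS / H_eff) = √(2·8,500·220 / 30.42600) ≈ 350.60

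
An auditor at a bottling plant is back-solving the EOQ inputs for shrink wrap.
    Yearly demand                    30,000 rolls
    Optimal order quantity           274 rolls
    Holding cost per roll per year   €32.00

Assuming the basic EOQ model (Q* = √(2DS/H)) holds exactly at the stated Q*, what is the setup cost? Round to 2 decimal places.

€40.04

Since Q* = (2DS/H)^½, squaring gives Q*²·H = 2DS.
S = Q²H / (2D) = 274² × 32 / (2 × 30,000) = 40.0405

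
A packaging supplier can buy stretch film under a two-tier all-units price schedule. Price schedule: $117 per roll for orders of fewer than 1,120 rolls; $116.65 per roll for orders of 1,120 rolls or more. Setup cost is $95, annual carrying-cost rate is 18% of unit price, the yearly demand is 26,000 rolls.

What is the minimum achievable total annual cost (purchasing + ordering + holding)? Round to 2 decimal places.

H₁ = 18%×$117 = $21.0600;  H₂ = 18%×$116.65 = $20.9970
EOQ₁ = √(2×26,000×95/21.0600) = 484.32  (< 1,120, feasible at tier 1)
EOQ₂ = √(2×26,000×95/20.9970) = 485.05  (< 1,120 → use Q = 1,120 at tier-2 price)
TC(tier 1 (EOQ₁), Q≈484.3) = $3,052,199.82
TC(tier 2, Q≈1,120.0) = $3,046,863.68
Minimum at tier 2: $3,046,863.68

$3,046,863.68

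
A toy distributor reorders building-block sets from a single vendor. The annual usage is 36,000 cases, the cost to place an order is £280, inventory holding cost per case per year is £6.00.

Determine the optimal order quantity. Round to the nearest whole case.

1,833 cases

EOQ = √(2DS/H) = √(2 × 36,000 × 280 / 6)
    = √(3,360,000.00) ≈ 1,833.03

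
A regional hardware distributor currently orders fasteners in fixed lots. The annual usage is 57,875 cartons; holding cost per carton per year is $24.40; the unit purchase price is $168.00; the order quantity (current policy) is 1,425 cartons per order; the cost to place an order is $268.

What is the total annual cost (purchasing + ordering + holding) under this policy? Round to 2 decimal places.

Ordering: D/Q × S = 57,875/1,425 × $268 = $10,884.56
Holding:  Q/2 × H = 1,425/2 × $24.4 = $17,385.00
Purchase cost = D·C = 57,875 × 168 = $9,723,000.00
Total = $10,884.56 + $17,385.00 + $9,723,000.00 = $9,751,269.56

$9,751,269.56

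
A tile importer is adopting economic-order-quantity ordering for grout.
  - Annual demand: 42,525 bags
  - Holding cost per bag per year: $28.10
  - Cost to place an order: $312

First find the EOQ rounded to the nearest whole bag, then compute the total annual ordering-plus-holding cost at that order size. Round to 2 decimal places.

$27,306.60

Optimal lot size Q* = (2 × 42,525 × $312 / $28.1)^½ ≈ 971.77 → Q = 972 bags
Annual ordering cost = (D/Q)·S = (42,525/972) × 312 = $13,650.00
Annual holding cost  = (Q/2)·H = (972/2) × 28.1 = $13,656.60
Total = $13,650.00 + $13,656.60 = $27,306.60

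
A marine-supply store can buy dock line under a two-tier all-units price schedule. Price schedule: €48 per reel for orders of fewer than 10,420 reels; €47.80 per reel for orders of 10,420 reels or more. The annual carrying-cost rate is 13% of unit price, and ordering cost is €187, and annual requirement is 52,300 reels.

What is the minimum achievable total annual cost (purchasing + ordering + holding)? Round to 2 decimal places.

H₁ = 13%×€48 = €6.2400;  H₂ = 13%×€47.80 = €6.2140
EOQ₁ = √(2×52,300×187/6.2400) = 1,770.49  (< 10,420, feasible at tier 1)
EOQ₂ = √(2×52,300×187/6.2140) = 1,774.19  (< 10,420 → use Q = 10,420 at tier-2 price)
TC(tier 1 (EOQ₁), Q≈1,770.5) = €2,521,447.88
TC(tier 2, Q≈10,420.0) = €2,533,253.53
Minimum at tier 1 (EOQ₁): €2,521,447.88

€2,521,447.88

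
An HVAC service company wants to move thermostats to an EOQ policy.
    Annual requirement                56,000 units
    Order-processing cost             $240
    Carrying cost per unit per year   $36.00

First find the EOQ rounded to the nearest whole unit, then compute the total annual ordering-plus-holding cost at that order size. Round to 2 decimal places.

$31,107.56

EOQ = √(2DS/H) = √(2 × 56,000 × 240 / 36)
    = √(746,666.67) ≈ 864.10 → Q = 864 units
Orders/yr = 56,000/864 = 64.815; ordering cost = 64.815 × $240 = $15,555.56
Average inventory = 864/2 = 432; holding cost = 432 × $36 = $15,552.00
Total = $15,555.56 + $15,552.00 = $31,107.56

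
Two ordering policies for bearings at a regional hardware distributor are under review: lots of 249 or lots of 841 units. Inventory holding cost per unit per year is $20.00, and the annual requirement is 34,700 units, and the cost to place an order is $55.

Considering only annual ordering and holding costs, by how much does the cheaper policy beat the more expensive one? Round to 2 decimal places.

TC(Q) = (D/Q)S + (Q/2)H
TC(249) = (34,700/249)×55 + (249/2)×20 = $10,154.66
TC(841) = (34,700/841)×55 + (841/2)×20 = $10,679.32
Lots of 249 are cheaper by $524.66.

$524.66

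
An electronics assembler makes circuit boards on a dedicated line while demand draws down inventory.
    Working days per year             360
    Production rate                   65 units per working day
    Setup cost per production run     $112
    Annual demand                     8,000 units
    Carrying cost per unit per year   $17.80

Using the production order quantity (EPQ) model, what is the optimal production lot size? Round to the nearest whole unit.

d = 8,000/360 = 22.2222 units/day;  effective holding cost H(1 − d/p) = 17.8·(1 − 22.2222/65) = 11.71453
Q* = √(2DS / H_eff) = √(2·8,000·112 / 11.71453) ≈ 391.12

391 units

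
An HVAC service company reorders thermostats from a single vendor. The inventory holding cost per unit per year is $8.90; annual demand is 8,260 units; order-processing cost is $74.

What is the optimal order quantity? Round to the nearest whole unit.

371 units

Q* = √(2·D·S / H) = √(2·8,260·74 / 8.9) = √137,357.3 ≈ 370.62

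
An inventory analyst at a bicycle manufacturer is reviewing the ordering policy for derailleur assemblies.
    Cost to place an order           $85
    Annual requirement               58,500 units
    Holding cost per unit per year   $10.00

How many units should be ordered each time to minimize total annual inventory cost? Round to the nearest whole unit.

997 units

Optimal lot size Q* = (2 × 58,500 × $85 / $10)^½ ≈ 997.25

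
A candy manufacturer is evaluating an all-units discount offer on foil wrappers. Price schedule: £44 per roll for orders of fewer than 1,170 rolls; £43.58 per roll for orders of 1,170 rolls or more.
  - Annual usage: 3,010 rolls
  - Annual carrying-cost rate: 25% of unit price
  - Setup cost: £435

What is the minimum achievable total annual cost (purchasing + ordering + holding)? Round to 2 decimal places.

£137,807.09

H₁ = 25%×£44 = £11.0000;  H₂ = 25%×£43.58 = £10.8950
EOQ₁ = √(2×3,010×435/11.0000) = 487.92  (< 1,170, feasible at tier 1)
EOQ₂ = √(2×3,010×435/10.8950) = 490.26  (< 1,170 → use Q = 1,170 at tier-2 price)
TC(tier 1 (EOQ₁), Q≈487.9) = £137,807.09
TC(tier 2, Q≈1,170.0) = £138,668.48
Minimum at tier 1 (EOQ₁): £137,807.09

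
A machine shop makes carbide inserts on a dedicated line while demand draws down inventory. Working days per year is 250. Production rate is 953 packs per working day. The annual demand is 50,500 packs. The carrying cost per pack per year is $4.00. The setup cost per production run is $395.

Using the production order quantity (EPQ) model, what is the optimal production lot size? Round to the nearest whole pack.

3,558 packs

d = 50,500/250 = 202.0000 packs/day;  effective holding cost H(1 − d/p) = 4·(1 − 202.0000/953) = 3.15215
Q* = √(2DS / H_eff) = √(2·50,500·395 / 3.15215) ≈ 3,557.59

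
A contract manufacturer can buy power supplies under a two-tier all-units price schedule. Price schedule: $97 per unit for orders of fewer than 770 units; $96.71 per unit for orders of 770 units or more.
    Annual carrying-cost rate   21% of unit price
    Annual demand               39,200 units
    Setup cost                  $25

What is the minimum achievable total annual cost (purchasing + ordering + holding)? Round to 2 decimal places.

H₁ = 21%×$97 = $20.3700;  H₂ = 21%×$96.71 = $20.3091
EOQ₁ = √(2×39,200×25/20.3700) = 310.19  (< 770, feasible at tier 1)
EOQ₂ = √(2×39,200×25/20.3091) = 310.66  (< 770 → use Q = 770 at tier-2 price)
TC(tier 1 (EOQ₁), Q≈310.2) = $3,808,718.64
TC(tier 2, Q≈770.0) = $3,800,123.73
Minimum at tier 2: $3,800,123.73

$3,800,123.73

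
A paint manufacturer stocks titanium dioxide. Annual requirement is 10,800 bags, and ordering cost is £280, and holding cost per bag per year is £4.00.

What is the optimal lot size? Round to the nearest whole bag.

1,230 bags

EOQ = √(2DS/H) = √(2 × 10,800 × 280 / 4)
    = √(1,512,000.00) ≈ 1,229.63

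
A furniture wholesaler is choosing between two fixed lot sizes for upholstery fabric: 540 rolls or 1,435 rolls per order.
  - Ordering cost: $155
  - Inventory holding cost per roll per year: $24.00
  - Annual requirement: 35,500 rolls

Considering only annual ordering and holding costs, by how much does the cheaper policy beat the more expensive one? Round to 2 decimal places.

TC(Q) = (D/Q)S + (Q/2)H
TC(540) = (35,500/540)×155 + (540/2)×24 = $16,669.81
TC(1,435) = (35,500/1,435)×155 + (1,435/2)×24 = $21,054.49
|ΔTC| = |$16,669.81 − $21,054.49| = $4,384.68

$4,384.68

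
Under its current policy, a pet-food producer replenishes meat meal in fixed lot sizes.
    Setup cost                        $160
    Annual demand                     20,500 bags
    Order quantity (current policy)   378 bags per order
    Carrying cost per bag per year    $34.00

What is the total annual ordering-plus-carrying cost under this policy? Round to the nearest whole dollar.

Ordering: D/Q × S = 20,500/378 × $160 = $8,677.25
Holding:  Q/2 × H = 378/2 × $34 = $6,426.00
Total = $8,677.25 + $6,426.00 = $15,103.25

$15,103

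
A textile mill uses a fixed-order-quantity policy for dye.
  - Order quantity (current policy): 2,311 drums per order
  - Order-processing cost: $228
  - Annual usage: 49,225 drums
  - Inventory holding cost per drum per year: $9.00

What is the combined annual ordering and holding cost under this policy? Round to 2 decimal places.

Orders/yr = 49,225/2,311 = 21.300; ordering cost = 21.300 × $228 = $4,856.47
Average inventory = 2,311/2 = 1155.5; holding cost = 1155.5 × $9 = $10,399.50
Total = $4,856.47 + $10,399.50 = $15,255.97

$15,255.97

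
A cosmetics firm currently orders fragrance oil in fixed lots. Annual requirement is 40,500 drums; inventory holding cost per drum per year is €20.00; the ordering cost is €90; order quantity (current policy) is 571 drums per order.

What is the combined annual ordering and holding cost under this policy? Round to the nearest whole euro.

€12,094

Ordering: D/Q × S = 40,500/571 × €90 = €6,383.54
Holding:  Q/2 × H = 571/2 × €20 = €5,710.00
Total = €6,383.54 + €5,710.00 = €12,093.54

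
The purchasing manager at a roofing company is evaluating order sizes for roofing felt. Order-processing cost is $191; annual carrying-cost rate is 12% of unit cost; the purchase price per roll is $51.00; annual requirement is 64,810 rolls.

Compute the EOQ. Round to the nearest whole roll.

H = i·C = 0.12 × $51 = $6.1200 per roll-year
Optimal lot size Q* = (2 × 64,810 × $191 / $6.12)^½ ≈ 2,011.30

2,011 rolls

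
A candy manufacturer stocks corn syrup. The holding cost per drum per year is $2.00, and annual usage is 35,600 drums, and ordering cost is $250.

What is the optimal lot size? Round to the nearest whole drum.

Optimal lot size Q* = (2 × 35,600 × $250 / $2)^½ ≈ 2,983.29

2,983 drums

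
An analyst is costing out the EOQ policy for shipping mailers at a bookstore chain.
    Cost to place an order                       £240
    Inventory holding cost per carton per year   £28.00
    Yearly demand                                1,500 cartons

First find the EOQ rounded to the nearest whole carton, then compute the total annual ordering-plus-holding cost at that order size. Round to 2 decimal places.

£4,490.00

Optimal lot size Q* = (2 × 1,500 × £240 / £28)^½ ≈ 160.36 → Q = 160 cartons
Ordering: D/Q × S = 1,500/160 × £240 = £2,250.00
Holding:  Q/2 × H = 160/2 × £28 = £2,240.00
Total = £2,250.00 + £2,240.00 = £4,490.00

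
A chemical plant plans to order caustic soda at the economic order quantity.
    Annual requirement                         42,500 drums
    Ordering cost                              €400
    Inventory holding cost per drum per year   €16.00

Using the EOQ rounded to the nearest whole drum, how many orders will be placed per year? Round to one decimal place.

Q* = √(2·D·S / H) = √(2·42,500·400 / 16) = √2,125,000.0 ≈ 1,457.74 → Q = 1,458
N = D/Q = 42,500/1,458 ≈ 29.150 orders/yr

29.1 orders per year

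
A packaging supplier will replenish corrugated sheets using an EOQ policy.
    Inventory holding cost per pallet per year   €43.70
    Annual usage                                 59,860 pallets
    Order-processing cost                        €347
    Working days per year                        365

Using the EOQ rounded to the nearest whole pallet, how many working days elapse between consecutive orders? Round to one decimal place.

EOQ = √(2DS/H) = √(2 × 59,860 × 347 / 43.7)
    = √(950,637.07) ≈ 975.01 → Q = 975 pallets
Days between orders = 365 / (D/Q) = 365 / 61.395 ≈ 5.945

5.9 days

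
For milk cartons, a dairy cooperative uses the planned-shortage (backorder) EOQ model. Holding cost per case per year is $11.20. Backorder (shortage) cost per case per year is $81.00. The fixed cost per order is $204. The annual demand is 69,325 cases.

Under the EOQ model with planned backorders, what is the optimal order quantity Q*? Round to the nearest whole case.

1,695 cases

Q* = √(2DS/H) · √((H + b)/b)
   = √(2 × 69,325 × 204 / 11.2) · √((11.2 + 81) / 81)
   = 1,589.154 × 1.0669 ≈ 1,695.47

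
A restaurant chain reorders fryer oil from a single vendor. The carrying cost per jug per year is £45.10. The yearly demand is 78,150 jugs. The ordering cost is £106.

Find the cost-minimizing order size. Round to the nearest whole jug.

Optimal lot size Q* = (2 × 78,150 × £106 / £45.1)^½ ≈ 606.10

606 jugs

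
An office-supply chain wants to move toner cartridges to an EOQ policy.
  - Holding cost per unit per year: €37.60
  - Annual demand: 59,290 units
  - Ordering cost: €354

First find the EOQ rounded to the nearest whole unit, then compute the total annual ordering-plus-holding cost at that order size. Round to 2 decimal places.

Q* = √(2·D·S / H) = √(2·59,290·354 / 37.6) = √1,116,418.1 ≈ 1,056.61 → Q = 1,057 units
Ordering: D/Q × S = 59,290/1,057 × €354 = €19,856.82
Holding:  Q/2 × H = 1,057/2 × €37.6 = €19,871.60
Total = €19,856.82 + €19,871.60 = €39,728.42

€39,728.42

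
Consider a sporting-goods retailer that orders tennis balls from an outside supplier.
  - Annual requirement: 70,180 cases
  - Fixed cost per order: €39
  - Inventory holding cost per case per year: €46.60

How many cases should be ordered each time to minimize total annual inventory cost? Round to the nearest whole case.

Optimal lot size Q* = (2 × 70,180 × €39 / €46.6)^½ ≈ 342.74

343 cases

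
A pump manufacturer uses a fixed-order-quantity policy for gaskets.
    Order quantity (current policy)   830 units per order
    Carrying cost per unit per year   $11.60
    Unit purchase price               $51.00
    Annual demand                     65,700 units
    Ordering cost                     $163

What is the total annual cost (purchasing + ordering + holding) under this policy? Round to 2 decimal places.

Annual ordering cost = (D/Q)·S = (65,700/830) × 163 = $12,902.53
Annual holding cost  = (Q/2)·H = (830/2) × 11.6 = $4,814.00
Purchase cost = D·C = 65,700 × 51 = $3,350,700.00
Total = $12,902.53 + $4,814.00 + $3,350,700.00 = $3,368,416.53

$3,368,416.53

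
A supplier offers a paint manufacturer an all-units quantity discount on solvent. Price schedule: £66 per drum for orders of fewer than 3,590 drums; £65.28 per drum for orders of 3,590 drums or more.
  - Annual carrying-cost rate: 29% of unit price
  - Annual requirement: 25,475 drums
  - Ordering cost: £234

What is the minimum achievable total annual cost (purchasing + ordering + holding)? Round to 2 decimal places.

H₁ = 29%×£66 = £19.1400;  H₂ = 29%×£65.28 = £18.9312
EOQ₁ = √(2×25,475×234/19.1400) = 789.24  (< 3,590, feasible at tier 1)
EOQ₂ = √(2×25,475×234/18.9312) = 793.58  (< 3,590 → use Q = 3,590 at tier-2 price)
TC(tier 1 (EOQ₁), Q≈789.2) = £1,696,456.05
TC(tier 2, Q≈3,590.0) = £1,698,649.99
Minimum at tier 1 (EOQ₁): £1,696,456.05

£1,696,456.05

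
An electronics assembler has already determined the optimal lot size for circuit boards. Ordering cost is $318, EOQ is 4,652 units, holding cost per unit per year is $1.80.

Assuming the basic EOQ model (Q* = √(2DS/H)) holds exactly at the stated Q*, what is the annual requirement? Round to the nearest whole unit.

61,248 units per year

EOQ relation: Q² = 2DS/H, so rearrange for the unknown.
D = Q²H / (2S) = 4,652² × 1.8 / (2 × 318) = 61,248.41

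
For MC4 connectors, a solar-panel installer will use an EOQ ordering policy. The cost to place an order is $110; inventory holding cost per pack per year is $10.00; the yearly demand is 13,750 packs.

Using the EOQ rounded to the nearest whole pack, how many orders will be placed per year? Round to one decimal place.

25.0 orders per year

2DS/H = 2·13,750·110/10 = 302,500.00
EOQ = √302,500.00 ≈ 550.00 → Q = 550
Orders per year = D/Q = 13,750 / 550 = 25.000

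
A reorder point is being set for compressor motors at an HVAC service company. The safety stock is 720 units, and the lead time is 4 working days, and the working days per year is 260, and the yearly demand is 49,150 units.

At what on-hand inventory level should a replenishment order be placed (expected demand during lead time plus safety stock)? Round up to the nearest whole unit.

1,477 units

Daily demand d = 49,150 / 260 = 189.038 units/day
Demand during lead time = 189.038 × 4 = 756.15
Reorder point = 756.15 + 720 = 1,476.15 → round up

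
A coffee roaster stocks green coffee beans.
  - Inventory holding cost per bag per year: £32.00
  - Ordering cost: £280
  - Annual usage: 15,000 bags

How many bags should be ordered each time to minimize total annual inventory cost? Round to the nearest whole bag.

Q* = √(2·D·S / H) = √(2·15,000·280 / 32) = √262,500.0 ≈ 512.35

512 bags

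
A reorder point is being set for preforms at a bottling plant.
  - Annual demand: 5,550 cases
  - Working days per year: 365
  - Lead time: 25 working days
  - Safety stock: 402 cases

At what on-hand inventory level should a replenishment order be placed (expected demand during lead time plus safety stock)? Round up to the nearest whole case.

783 cases

Daily demand d = 5,550 / 365 = 15.205 cases/day
Demand during lead time = 15.205 × 25 = 380.14
Reorder point = 380.14 + 402 = 782.14 → round up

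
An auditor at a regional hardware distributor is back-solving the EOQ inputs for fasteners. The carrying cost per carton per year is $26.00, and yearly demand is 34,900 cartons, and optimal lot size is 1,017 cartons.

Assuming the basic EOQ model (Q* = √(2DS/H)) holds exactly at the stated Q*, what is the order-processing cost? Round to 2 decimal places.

$385.27

EOQ relation: Q² = 2DS/H, so rearrange for the unknown.
S = Q²H / (2D) = 1,017² × 26 / (2 × 34,900) = 385.2652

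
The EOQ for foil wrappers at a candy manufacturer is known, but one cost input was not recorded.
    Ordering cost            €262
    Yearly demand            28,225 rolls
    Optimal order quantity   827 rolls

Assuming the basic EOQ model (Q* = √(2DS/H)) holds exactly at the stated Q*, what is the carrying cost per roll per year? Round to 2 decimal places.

€21.62

Since Q* = (2DS/H)^½, squaring gives Q*²·H = 2DS.
H = 2DS / Q² = 2 × 28,225 × 262 / 827² = 21.6249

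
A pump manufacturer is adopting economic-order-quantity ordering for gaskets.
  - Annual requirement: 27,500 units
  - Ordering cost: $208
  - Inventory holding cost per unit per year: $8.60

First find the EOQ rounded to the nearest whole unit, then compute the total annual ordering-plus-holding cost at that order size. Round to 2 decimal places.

EOQ = √(2DS/H) = √(2 × 27,500 × 208 / 8.6)
    = √(1,330,232.56) ≈ 1,153.36 → Q = 1,153 units
Annual ordering cost = (D/Q)·S = (27,500/1,153) × 208 = $4,960.97
Annual holding cost  = (Q/2)·H = (1,153/2) × 8.6 = $4,957.90
Total = $4,960.97 + $4,957.90 = $9,918.87

$9,918.87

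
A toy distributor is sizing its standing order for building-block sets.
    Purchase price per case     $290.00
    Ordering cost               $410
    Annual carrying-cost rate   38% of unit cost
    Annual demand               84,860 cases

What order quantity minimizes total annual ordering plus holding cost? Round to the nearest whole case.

Holding cost per case per year: H = 38% × $290 = $110.2000
Optimal lot size Q* = (2 × 84,860 × $410 / $110.2)^½ ≈ 794.63

795 cases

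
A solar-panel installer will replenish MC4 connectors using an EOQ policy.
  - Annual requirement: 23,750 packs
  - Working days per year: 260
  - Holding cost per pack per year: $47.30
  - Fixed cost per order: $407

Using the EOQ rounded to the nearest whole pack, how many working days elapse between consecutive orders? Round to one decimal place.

EOQ = √(2DS/H) = √(2 × 23,750 × 407 / 47.3)
    = √(408,720.93) ≈ 639.31 → Q = 639 packs
Days between orders = 260 / (D/Q) = 260 / 37.167 ≈ 6.995

7.0 days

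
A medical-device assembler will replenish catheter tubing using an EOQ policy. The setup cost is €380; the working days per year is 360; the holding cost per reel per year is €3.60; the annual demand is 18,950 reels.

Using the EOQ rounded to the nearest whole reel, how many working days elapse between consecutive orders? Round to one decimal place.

38.0 days

Q* = √(2·D·S / H) = √(2·18,950·380 / 3.6) = √4,000,555.6 ≈ 2,000.14 → Q = 2,000 reels
Days between orders = 360 / (D/Q) = 360 / 9.475 ≈ 37.995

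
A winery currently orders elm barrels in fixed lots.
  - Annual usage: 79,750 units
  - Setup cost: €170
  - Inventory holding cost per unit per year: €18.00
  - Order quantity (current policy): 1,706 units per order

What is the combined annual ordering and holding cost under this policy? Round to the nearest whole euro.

€23,301

Ordering: D/Q × S = 79,750/1,706 × €170 = €7,946.95
Holding:  Q/2 × H = 1,706/2 × €18 = €15,354.00
Total = €7,946.95 + €15,354.00 = €23,300.95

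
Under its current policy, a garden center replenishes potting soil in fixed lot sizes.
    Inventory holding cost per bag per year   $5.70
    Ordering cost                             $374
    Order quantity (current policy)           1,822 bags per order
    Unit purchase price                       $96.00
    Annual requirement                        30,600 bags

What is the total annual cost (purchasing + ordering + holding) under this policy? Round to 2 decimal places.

Ordering: D/Q × S = 30,600/1,822 × $374 = $6,281.23
Holding:  Q/2 × H = 1,822/2 × $5.7 = $5,192.70
Purchase cost = D·C = 30,600 × 96 = $2,937,600.00
Total = $6,281.23 + $5,192.70 + $2,937,600.00 = $2,949,073.93

$2,949,073.93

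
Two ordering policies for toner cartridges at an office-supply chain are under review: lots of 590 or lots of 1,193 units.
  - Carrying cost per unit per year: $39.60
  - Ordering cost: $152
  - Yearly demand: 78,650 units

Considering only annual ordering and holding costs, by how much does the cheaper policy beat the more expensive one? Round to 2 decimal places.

$1,697.82

For each Q, cost = (D/Q)·S + (Q/2)·H.
TC(590) = (78,650/590)×152 + (590/2)×39.6 = $31,944.37
TC(1,193) = (78,650/1,193)×152 + (1,193/2)×39.6 = $33,642.19
Cheaper: Q = 590.  Difference = $1,697.82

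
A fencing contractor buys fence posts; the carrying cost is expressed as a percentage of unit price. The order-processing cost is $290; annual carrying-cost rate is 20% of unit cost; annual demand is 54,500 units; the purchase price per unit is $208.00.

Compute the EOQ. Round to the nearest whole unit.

872 units

Carrying cost H = $208 × 20% = $41.6000/unit/yr
Optimal lot size Q* = (2 × 54,500 × $290 / $41.6)^½ ≈ 871.70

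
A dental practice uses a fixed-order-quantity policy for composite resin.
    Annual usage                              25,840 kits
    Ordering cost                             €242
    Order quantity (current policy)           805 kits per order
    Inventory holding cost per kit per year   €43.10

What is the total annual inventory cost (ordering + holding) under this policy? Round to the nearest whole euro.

€25,116

Annual ordering cost = (D/Q)·S = (25,840/805) × 242 = €7,768.05
Annual holding cost  = (Q/2)·H = (805/2) × 43.1 = €17,347.75
Total = €7,768.05 + €17,347.75 = €25,115.80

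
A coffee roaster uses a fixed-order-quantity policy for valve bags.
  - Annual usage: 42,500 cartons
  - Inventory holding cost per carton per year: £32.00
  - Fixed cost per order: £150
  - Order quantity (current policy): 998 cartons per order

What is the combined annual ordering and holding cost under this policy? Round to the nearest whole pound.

Annual ordering cost = (D/Q)·S = (42,500/998) × 150 = £6,387.78
Annual holding cost  = (Q/2)·H = (998/2) × 32 = £15,968.00
Total = £6,387.78 + £15,968.00 = £22,355.78

£22,356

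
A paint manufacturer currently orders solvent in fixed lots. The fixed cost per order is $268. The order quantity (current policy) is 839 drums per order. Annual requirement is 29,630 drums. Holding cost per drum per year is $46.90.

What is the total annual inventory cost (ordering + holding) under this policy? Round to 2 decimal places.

Annual ordering cost = (D/Q)·S = (29,630/839) × 268 = $9,464.65
Annual holding cost  = (Q/2)·H = (839/2) × 46.9 = $19,674.55
Total = $9,464.65 + $19,674.55 = $29,139.20

$29,139.20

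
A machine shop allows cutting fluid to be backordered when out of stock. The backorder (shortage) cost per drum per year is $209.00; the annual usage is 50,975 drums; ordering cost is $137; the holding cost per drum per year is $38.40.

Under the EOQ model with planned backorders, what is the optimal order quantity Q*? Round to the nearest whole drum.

Basic EOQ = √(2·50,975·137/38.4) = 603.099
Backorder adjustment √((H+b)/b) = √((38.4+209)/209) = 1.0880
Q* = 603.099 × 1.0880 ≈ 656.17

656 drums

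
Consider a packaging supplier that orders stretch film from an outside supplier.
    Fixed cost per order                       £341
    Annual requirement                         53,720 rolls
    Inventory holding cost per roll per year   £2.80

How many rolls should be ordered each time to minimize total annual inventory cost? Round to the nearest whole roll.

3,617 rolls

2DS/H = 2·53,720·341/2.8 = 13,084,657.14
EOQ = √13,084,657.14 ≈ 3,617.27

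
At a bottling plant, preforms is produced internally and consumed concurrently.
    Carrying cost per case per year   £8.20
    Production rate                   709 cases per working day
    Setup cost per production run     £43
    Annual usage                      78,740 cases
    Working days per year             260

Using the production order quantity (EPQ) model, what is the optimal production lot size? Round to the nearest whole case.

Daily demand d = 78,740/260 = 302.846; p = 709; 1 − d/p = 0.57285
EPQ = √(2DS / (H(1 − d/p)))
    = √(2 × 78,740 × 43 / (8.2 × 0.57285)) ≈ 1,200.65

1,201 cases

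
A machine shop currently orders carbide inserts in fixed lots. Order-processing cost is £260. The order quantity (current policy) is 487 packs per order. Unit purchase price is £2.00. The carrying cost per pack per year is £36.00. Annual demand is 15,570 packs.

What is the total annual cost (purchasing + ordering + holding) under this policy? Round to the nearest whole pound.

Annual ordering cost = (D/Q)·S = (15,570/487) × 260 = £8,312.53
Annual holding cost  = (Q/2)·H = (487/2) × 36 = £8,766.00
Purchase cost = D·C = 15,570 × 2 = £31,140.00
Total = £8,312.53 + £8,766.00 + £31,140.00 = £48,218.53

£48,219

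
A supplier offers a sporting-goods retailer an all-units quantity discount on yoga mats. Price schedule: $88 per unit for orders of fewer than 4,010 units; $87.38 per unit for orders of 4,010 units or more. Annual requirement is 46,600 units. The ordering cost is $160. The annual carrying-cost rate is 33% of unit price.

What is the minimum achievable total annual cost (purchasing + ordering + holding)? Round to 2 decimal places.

$4,121,609.72

H₁ = 33%×$88 = $29.0400;  H₂ = 33%×$87.38 = $28.8354
EOQ₁ = √(2×46,600×160/29.0400) = 716.59  (< 4,010, feasible at tier 1)
EOQ₂ = √(2×46,600×160/28.8354) = 719.13  (< 4,010 → use Q = 4,010 at tier-2 price)
TC(tier 1 (EOQ₁), Q≈716.6) = $4,121,609.72
TC(tier 2, Q≈4,010.0) = $4,131,582.33
Minimum at tier 1 (EOQ₁): $4,121,609.72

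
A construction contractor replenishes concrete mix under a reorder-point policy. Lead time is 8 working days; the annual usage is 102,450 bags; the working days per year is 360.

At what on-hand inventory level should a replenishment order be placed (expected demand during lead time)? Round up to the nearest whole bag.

Daily demand d = 102,450 / 360 = 284.583 bags/day
Demand during lead time = 284.583 × 8 = 2,276.67
Reorder point = 2,276.67 → round up

2,277 bags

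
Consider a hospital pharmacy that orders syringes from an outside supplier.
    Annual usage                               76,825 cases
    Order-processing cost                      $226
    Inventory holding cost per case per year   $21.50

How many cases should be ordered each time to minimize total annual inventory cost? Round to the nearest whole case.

2DS/H = 2·76,825·226/21.5 = 1,615,111.63
EOQ = √1,615,111.63 ≈ 1,270.87

1,271 cases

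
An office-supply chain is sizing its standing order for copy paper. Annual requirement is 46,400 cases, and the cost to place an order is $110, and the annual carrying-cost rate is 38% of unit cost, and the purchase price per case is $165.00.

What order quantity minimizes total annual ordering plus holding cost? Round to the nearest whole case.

403 cases

Holding cost per case per year: H = 38% × $165 = $62.7000
Q* = √(2·D·S / H) = √(2·46,400·110 / 62.7) = √162,807.0 ≈ 403.49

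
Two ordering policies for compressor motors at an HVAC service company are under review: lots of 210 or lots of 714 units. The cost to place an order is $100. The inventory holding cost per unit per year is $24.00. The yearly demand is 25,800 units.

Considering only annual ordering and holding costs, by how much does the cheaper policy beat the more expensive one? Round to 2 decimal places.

$2,624.27

TC(Q) = (D/Q)S + (Q/2)H
TC(210) = (25,800/210)×100 + (210/2)×24 = $14,805.71
TC(714) = (25,800/714)×100 + (714/2)×24 = $12,181.45
Cheaper: Q = 714.  Difference = $2,624.27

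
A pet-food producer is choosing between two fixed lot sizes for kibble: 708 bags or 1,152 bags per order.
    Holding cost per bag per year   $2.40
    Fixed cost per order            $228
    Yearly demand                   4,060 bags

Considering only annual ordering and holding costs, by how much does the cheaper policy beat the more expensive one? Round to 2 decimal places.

Annual cost at Q: ordering D·S/Q plus holding Q·H/2.
TC(708) = (4,060/708)×228 + (708/2)×2.4 = $2,157.06
TC(1,152) = (4,060/1,152)×228 + (1,152/2)×2.4 = $2,185.94
|ΔTC| = |$2,157.06 − $2,185.94| = $28.88

$28.88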